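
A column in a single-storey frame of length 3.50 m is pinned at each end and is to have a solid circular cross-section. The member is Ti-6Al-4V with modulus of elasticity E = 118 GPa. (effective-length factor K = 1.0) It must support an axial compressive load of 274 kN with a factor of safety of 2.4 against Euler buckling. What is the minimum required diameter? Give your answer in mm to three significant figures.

d ≈ 109 mm

Required P_cr = n·P = 2.4 × 274 = 657.6 kN
L_e = K·L = 1 × 3.50 = 3.500 m
Required I = P_cr·L_e²/(π²E) = 6.576×10^5 × 3.500² / (π² × 1.18×10^11) = 6.917×10^-6 m⁴
I_req = 6.917×10^6 mm⁴
Solid circle: I = πd⁴/64  ⇒  d = (64I/π)^(1/4) = (64×6.917×10^6/π)^(1/4) = 109 mm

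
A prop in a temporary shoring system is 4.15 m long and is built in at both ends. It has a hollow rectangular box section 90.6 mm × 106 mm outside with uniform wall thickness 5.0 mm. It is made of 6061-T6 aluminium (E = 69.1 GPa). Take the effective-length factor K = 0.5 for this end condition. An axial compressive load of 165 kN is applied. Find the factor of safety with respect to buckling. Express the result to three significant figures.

n ≈ 2.29

Inner dimensions: h_i = 106 − 2×5.0 = 96.00 mm, b_i = 90.6 − 2×5.0 = 80.60 mm
Weak-axis I_min = (h_o·b_o³ − h_i·b_i³)/12 with b_o = 90.6, b_i = 80.60 mm (shorter outer/inner sides).
I_min = (106×90.6³ − 96.00×80.60³)/12 = 2.380×10^6 mm⁴
I = 2.380×10^6 mm⁴ = 2.380×10^-6 m⁴
Effective length L_e = K·L = 0.5 × 4.15 = 2.075 m
P_cr = π²EI / L_e² = π² × 69.1×10⁹ × 2.380×10^-6 / 2.075² = 3.770×10^5 N
Factor of safety n = P_cr / P = 377.03 / 165 = 2.29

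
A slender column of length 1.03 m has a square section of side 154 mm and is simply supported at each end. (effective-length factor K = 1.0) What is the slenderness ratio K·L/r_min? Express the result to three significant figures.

For a square r = a/√12 = 154/√12 = 44.46 mm
L_e = K·L = 1 × 1.03 m = 1.030 m = 1030.0 mm
λ = L_e / r_min = 1030.0 / 44.46 = 23.2

λ ≈ 23.2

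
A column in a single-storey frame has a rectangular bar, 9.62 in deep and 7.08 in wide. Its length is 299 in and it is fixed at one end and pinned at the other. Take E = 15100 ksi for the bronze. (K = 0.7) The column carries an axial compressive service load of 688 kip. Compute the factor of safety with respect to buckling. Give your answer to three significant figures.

n ≈ 1.41

Buckling occurs about the weak axis: I_min = h·b³/12 with b = 7.08 in (the shorter side).
I_min = 9.62×7.08³/12 = 284.5 in⁴
Effective length L_e = K·L = 0.7 × 299 = 209.3 in
P_cr = π²EI / L_e² = π² × 15100×10³ × 284.5 / 209.3² = 9.679×10^5 lb
Factor of safety n = P_cr / P = 967.90 / 688 = 1.41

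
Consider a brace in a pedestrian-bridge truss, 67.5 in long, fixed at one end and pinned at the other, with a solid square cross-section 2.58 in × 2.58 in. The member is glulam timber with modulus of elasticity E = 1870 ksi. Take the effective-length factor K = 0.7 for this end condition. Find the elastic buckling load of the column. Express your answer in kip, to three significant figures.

P_cr ≈ 30.5 kip

I = a⁴/12 = 2.58⁴/12 = 3.692 in⁴
Effective length L_e = K·L = 0.7 × 67.5 = 47.25 in
P_cr = π²EI / L_e² = π² × 1870×10³ × 3.692 / 47.25² = 3.052×10^4 lb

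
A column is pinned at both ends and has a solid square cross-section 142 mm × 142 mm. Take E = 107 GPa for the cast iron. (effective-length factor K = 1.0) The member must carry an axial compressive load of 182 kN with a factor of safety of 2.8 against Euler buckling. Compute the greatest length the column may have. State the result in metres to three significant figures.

L_max ≈ 8.38 m

I = a⁴/12 = 142⁴/12 = 3.388×10^7 mm⁴
I = 3.388×10^-5 m⁴
Required critical load P_cr = n·P = 2.8 × 182 = 509.6 kN = 5.096×10^5 N
From P_cr = π²EI/(K·L)²:  L = (1/K)·√(π²EI/P_cr) = (1/1)·√(π²×1.07×10^11×3.388×10^-5/5.096×10^5)
L = 8.38 m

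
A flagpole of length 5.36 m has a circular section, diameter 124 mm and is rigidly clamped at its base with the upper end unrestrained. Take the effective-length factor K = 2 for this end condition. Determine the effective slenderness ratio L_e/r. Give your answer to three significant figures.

For a solid circle r = d/4 = 124/4 = 31.00 mm
L_e = K·L = 2 × 5.36 m = 10.72 m = 10720 mm
λ = L_e / r_min = 10720 / 31.00 = 346

λ ≈ 346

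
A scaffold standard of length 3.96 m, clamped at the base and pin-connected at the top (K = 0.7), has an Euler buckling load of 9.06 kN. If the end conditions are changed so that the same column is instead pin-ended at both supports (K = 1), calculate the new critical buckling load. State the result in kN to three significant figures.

P_cr ≈ 4.44 kN

P_cr ∝ 1/K², so P_cr,new = P_cr,old × (K_old/K_new)² = 9.06 × (0.7/1)²
= 9.06 × 0.4900 = 4.44 kN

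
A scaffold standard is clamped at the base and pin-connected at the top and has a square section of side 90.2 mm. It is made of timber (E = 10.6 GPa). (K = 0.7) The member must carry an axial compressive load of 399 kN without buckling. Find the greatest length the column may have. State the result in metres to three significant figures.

I = a⁴/12 = 90.2⁴/12 = 5.516×10^6 mm⁴
I = 5.516×10^-6 m⁴
At the buckling limit P_cr = P = 3.990×10^5 N
From P_cr = π²EI/(K·L)²:  L = (1/K)·√(π²EI/P_cr) = (1/0.7)·√(π²×1.06×10^10×5.516×10^-6/3.990×10^5)
L = 1.72 m

L_max ≈ 1.72 m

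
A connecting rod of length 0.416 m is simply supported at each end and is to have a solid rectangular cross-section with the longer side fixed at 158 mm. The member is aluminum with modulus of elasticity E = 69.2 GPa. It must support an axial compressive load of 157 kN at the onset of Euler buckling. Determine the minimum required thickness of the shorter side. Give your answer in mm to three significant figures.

b ≈ 14.5 mm

L_e = K·L = 1 × 0.416 = 0.4160 m
Required I = P_cr·L_e²/(π²E) = 1.570×10^5 × 0.4160² / (π² × 6.92×10^10) = 3.978×10^-8 m⁴
I_req = 3.978×10^4 mm⁴
Rectangle, weak axis: I_min = h·b³/12 with h = 158 mm fixed  ⇒  b = (12I/h)^(1/3) = 14.5 mm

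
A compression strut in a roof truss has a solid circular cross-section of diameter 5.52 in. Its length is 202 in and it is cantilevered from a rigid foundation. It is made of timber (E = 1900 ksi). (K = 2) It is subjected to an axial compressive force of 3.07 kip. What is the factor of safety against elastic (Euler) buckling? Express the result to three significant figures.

I = πd⁴/64 = π×5.52⁴/64 = 45.57 in⁴
Effective length L_e = K·L = 2 × 202 = 404.0 in
P_cr = π²EI / L_e² = π² × 1900×10³ × 45.57 / 404.0² = 5.236×10^3 lb
Factor of safety n = P_cr / P = 5.2362 / 3.07 = 1.71

n ≈ 1.71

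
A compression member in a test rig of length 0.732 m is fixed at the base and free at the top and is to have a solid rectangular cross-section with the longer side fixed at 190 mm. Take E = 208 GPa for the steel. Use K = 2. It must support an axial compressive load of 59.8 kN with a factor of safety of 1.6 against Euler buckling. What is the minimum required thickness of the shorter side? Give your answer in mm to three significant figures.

Required P_cr = n·P = 1.6 × 59.8 = 95.68 kN
L_e = K·L = 2 × 0.732 = 1.464 m
Required I = P_cr·L_e²/(π²E) = 9.568×10^4 × 1.464² / (π² × 2.08×10^11) = 9.989×10^-8 m⁴
I_req = 9.989×10^4 mm⁴
Rectangle, weak axis: I_min = h·b³/12 with h = 190 mm fixed  ⇒  b = (12I/h)^(1/3) = 18.5 mm

b ≈ 18.5 mm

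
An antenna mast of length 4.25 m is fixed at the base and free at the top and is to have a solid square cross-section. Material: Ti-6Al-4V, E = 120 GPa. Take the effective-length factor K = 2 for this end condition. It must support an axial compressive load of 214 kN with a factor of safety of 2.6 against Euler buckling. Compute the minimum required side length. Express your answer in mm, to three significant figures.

a ≈ 142 mm

Required P_cr = n·P = 2.6 × 214 = 556.4 kN
L_e = K·L = 2 × 4.25 = 8.500 m
Required I = P_cr·L_e²/(π²E) = 5.564×10^5 × 8.500² / (π² × 1.20×10^11) = 3.394×10^-5 m⁴
I_req = 3.394×10^7 mm⁴
Solid square: I = a⁴/12  ⇒  a = (12I)^(1/4) = (12×3.394×10^7)^(1/4) = 142 mm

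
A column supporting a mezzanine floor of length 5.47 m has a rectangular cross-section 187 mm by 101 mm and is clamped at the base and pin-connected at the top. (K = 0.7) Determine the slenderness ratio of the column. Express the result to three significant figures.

λ ≈ 131

For a rectangle r_min = b/√12 = 101/√12 = 29.16 mm
L_e = K·L = 0.7 × 5.47 m = 3.829 m = 3829.0 mm
λ = L_e / r_min = 3829.0 / 29.16 = 131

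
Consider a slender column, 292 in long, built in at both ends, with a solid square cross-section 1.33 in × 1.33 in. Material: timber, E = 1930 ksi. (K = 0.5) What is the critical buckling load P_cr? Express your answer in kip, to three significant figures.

P_cr ≈ 0.233 kip

I = a⁴/12 = 1.33⁴/12 = 0.2608 in⁴
Effective length L_e = K·L = 0.5 × 292 = 146.0 in
P_cr = π²EI / L_e² = π² × 1930×10³ × 0.2608 / 146.0² = 233.0 lb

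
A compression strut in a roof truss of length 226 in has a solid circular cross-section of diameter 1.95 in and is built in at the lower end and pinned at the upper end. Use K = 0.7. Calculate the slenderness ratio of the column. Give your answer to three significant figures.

For a solid circle r = d/4 = 1.95/4 = 0.4875 in
L_e = K·L = 0.7 × 226 = 158.2 in
λ = L_e / r_min = 158.20 / 0.4875 = 325

λ ≈ 325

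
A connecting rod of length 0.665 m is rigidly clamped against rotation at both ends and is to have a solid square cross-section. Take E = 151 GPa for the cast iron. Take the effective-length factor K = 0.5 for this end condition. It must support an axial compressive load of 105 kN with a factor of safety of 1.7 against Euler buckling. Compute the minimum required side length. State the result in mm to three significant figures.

Required P_cr = n·P = 1.7 × 105 = 178.5 kN
L_e = K·L = 0.5 × 0.665 = 0.3325 m
Required I = P_cr·L_e²/(π²E) = 1.785×10^5 × 0.3325² / (π² × 1.51×10^11) = 1.324×10^-8 m⁴
I_req = 1.324×10^4 mm⁴
Solid square: I = a⁴/12  ⇒  a = (12I)^(1/4) = (12×1.324×10^4)^(1/4) = 20.0 mm

a ≈ 20.0 mm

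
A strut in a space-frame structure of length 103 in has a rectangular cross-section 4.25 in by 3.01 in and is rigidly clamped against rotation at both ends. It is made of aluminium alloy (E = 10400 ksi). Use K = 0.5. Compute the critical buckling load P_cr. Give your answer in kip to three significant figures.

P_cr ≈ 374 kip

Buckling occurs about the weak axis: I_min = h·b³/12 with b = 3.01 in (the shorter side).
I_min = 4.25×3.01³/12 = 9.658 in⁴
Effective length L_e = K·L = 0.5 × 103 = 51.50 in
P_cr = π²EI / L_e² = π² × 10400×10³ × 9.658 / 51.50² = 3.738×10^5 lb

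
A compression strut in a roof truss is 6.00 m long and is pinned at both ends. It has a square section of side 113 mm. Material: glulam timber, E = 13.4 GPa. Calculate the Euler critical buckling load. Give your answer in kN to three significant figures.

P_cr ≈ 49.9 kN

I = a⁴/12 = 113⁴/12 = 1.359×10^7 mm⁴
I = 1.359×10^7 mm⁴ = 1.359×10^-5 m⁴
Effective length L_e = K·L = 1 × 6.00 = 6.000 m
P_cr = π²EI / L_e² = π² × 13.4×10⁹ × 1.359×10^-5 / 6.000² = 4.992×10^4 N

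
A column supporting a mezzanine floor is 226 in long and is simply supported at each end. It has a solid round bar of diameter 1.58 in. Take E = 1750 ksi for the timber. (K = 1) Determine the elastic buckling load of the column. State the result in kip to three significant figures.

I = πd⁴/64 = π×1.58⁴/64 = 0.3059 in⁴
Effective length L_e = K·L = 1 × 226 = 226.0 in
P_cr = π²EI / L_e² = π² × 1750×10³ × 0.3059 / 226.0² = 103.4 lb

P_cr ≈ 0.103 kip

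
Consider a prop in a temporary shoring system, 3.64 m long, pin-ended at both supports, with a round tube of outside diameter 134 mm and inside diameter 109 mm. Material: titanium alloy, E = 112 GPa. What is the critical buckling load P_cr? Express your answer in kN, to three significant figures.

P_cr ≈ 742 kN

d_o = 134 mm, d_i = 109 mm
I = π(d_o⁴ − d_i⁴)/64 = π(134⁴ − 109.0⁴)/64 = 8.898×10^6 mm⁴
I = 8.898×10^6 mm⁴ = 8.898×10^-6 m⁴
Effective length L_e = K·L = 1 × 3.64 = 3.640 m
P_cr = π²EI / L_e² = π² × 112×10⁹ × 8.898×10^-6 / 3.640² = 7.423×10^5 N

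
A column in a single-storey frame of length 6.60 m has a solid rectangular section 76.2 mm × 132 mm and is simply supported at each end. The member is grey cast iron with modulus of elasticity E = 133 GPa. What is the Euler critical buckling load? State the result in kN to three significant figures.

Buckling occurs about the weak axis: I_min = h·b³/12 with b = 76.2 mm (the shorter side).
I_min = 132×76.2³/12 = 4.867×10^6 mm⁴
I = 4.867×10^6 mm⁴ = 4.867×10^-6 m⁴
Effective length L_e = K·L = 1 × 6.60 = 6.600 m
P_cr = π²EI / L_e² = π² × 133×10⁹ × 4.867×10^-6 / 6.600² = 1.467×10^5 N

P_cr ≈ 147 kN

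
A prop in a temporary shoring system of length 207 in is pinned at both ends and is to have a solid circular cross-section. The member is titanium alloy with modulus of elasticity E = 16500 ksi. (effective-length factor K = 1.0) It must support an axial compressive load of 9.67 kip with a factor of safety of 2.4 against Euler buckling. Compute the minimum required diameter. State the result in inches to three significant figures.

d ≈ 3.34 in

Required P_cr = n·P = 2.4 × 9.67 = 23.21 kip
L_e = K·L = 1 × 207 = 207.0 in
Required I = P_cr·L_e²/(π²E) = 2.321×10^4 × 207.0² / (π² × 1.65×10^7) = 6.107 in⁴
Solid circle: I = πd⁴/64  ⇒  d = (64I/π)^(1/4) = (64×6.107/π)^(1/4) = 3.34 in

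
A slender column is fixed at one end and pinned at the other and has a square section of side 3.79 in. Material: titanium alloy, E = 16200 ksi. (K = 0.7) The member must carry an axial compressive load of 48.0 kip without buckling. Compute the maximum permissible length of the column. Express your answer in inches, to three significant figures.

L_max ≈ 342 in

I = a⁴/12 = 3.79⁴/12 = 17.19 in⁴
At the buckling limit P_cr = P = 4.800×10^4 lb
From P_cr = π²EI/(K·L)²:  L = (1/K)·√(π²EI/P_cr) = (1/0.7)·√(π²×1.62×10^7×17.19/4.800×10^4)
L = 342 in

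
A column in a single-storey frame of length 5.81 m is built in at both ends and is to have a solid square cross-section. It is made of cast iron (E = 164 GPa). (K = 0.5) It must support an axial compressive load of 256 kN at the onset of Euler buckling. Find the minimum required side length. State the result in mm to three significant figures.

a ≈ 63.3 mm

L_e = K·L = 0.5 × 5.81 = 2.905 m
Required I = P_cr·L_e²/(π²E) = 2.560×10^5 × 2.905² / (π² × 1.64×10^11) = 1.335×10^-6 m⁴
I_req = 1.335×10^6 mm⁴
Solid square: I = a⁴/12  ⇒  a = (12I)^(1/4) = (12×1.335×10^6)^(1/4) = 63.3 mm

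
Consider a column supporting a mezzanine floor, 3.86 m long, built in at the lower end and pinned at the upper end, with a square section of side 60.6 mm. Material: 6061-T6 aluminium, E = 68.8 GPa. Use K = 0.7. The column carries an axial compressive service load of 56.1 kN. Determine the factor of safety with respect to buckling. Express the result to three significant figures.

I = a⁴/12 = 60.6⁴/12 = 1.124×10^6 mm⁴
I = 1.124×10^6 mm⁴ = 1.124×10^-6 m⁴
Effective length L_e = K·L = 0.7 × 3.86 = 2.702 m
P_cr = π²EI / L_e² = π² × 68.8×10⁹ × 1.124×10^-6 / 2.702² = 1.045×10^5 N
Factor of safety n = P_cr / P = 104.53 / 56.1 = 1.86

n ≈ 1.86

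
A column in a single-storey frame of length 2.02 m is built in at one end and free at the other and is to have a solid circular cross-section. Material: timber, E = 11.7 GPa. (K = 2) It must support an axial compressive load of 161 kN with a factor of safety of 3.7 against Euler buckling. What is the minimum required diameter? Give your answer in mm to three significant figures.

d ≈ 204 mm

Required P_cr = n·P = 3.7 × 161 = 595.7 kN
L_e = K·L = 2 × 2.02 = 4.040 m
Required I = P_cr·L_e²/(π²E) = 5.957×10^5 × 4.040² / (π² × 1.17×10^10) = 8.420×10^-5 m⁴
I_req = 8.420×10^7 mm⁴
Solid circle: I = πd⁴/64  ⇒  d = (64I/π)^(1/4) = (64×8.420×10^7/π)^(1/4) = 204 mm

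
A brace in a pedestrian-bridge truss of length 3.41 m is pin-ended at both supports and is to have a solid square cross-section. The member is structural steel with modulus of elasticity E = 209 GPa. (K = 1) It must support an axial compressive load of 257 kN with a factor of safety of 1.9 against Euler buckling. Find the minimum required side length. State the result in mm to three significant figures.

a ≈ 75.8 mm

Required P_cr = n·P = 1.9 × 257 = 488.3 kN
L_e = K·L = 1 × 3.41 = 3.410 m
Required I = P_cr·L_e²/(π²E) = 4.883×10^5 × 3.410² / (π² × 2.09×10^11) = 2.753×10^-6 m⁴
I_req = 2.753×10^6 mm⁴
Solid square: I = a⁴/12  ⇒  a = (12I)^(1/4) = (12×2.753×10^6)^(1/4) = 75.8 mm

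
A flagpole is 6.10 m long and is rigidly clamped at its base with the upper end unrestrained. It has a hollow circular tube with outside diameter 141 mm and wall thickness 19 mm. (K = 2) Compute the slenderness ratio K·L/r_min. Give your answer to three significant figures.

λ ≈ 279

Inner diameter d_i = 141 − 2×19 = 103.0 mm
I = π(d_o⁴ − d_i⁴)/64 = π(141⁴ − 103.0⁴)/64 = 1.388×10^7 mm⁴
A = 7.282×10^3 mm²;  r_min = √(I/A) = √(1.388×10^7/7.282×10^3) = 43.65 mm
L_e = K·L = 2 × 6.10 m = 12.20 m = 12200 mm
λ = L_e / r_min = 12200 / 43.65 = 279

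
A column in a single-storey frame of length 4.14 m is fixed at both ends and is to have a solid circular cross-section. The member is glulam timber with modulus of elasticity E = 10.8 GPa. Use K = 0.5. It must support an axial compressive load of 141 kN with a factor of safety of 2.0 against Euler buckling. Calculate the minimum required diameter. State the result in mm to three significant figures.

Required P_cr = n·P = 2.0 × 141 = 282.0 kN
L_e = K·L = 0.5 × 4.14 = 2.070 m
Required I = P_cr·L_e²/(π²E) = 2.820×10^5 × 2.070² / (π² × 1.08×10^10) = 1.134×10^-5 m⁴
I_req = 1.134×10^7 mm⁴
Solid circle: I = πd⁴/64  ⇒  d = (64I/π)^(1/4) = (64×1.134×10^7/π)^(1/4) = 123 mm

d ≈ 123 mm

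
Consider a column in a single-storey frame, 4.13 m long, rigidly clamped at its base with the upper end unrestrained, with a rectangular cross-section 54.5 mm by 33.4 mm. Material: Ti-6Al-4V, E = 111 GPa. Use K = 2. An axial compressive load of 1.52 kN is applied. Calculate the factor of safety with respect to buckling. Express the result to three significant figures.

n ≈ 1.79

Buckling occurs about the weak axis: I_min = h·b³/12 with b = 33.4 mm (the shorter side).
I_min = 54.5×33.4³/12 = 1.692×10^5 mm⁴
I = 1.692×10^5 mm⁴ = 1.692×10^-7 m⁴
Effective length L_e = K·L = 2 × 4.13 = 8.260 m
P_cr = π²EI / L_e² = π² × 111×10⁹ × 1.692×10^-7 / 8.260² = 2.717×10^3 N
Factor of safety n = P_cr / P = 2.7172 / 1.52 = 1.79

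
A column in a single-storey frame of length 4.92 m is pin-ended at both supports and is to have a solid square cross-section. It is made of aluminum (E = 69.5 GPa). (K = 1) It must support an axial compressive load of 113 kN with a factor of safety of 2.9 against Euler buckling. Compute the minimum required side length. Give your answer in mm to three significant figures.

a ≈ 109 mm

Required P_cr = n·P = 2.9 × 113 = 327.7 kN
L_e = K·L = 1 × 4.92 = 4.920 m
Required I = P_cr·L_e²/(π²E) = 3.277×10^5 × 4.920² / (π² × 6.95×10^10) = 1.156×10^-5 m⁴
I_req = 1.156×10^7 mm⁴
Solid square: I = a⁴/12  ⇒  a = (12I)^(1/4) = (12×1.156×10^7)^(1/4) = 109 mm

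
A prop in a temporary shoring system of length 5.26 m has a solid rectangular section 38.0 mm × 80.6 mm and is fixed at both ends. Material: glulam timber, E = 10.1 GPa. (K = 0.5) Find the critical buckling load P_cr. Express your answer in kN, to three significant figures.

Buckling occurs about the weak axis: I_min = h·b³/12 with b = 38.0 mm (the shorter side).
I_min = 80.6×38.0³/12 = 3.686×10^5 mm⁴
I = 3.686×10^5 mm⁴ = 3.686×10^-7 m⁴
Effective length L_e = K·L = 0.5 × 5.26 = 2.630 m
P_cr = π²EI / L_e² = π² × 10.1×10⁹ × 3.686×10^-7 / 2.630² = 5.311×10^3 N

P_cr ≈ 5.31 kN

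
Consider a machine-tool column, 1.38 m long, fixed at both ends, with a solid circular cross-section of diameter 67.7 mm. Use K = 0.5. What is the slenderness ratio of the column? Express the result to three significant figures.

For a solid circle r = d/4 = 67.7/4 = 16.92 mm
L_e = K·L = 0.5 × 1.38 m = 0.6900 m = 690.00 mm
λ = L_e / r_min = 690.00 / 16.93 = 40.8

λ ≈ 40.8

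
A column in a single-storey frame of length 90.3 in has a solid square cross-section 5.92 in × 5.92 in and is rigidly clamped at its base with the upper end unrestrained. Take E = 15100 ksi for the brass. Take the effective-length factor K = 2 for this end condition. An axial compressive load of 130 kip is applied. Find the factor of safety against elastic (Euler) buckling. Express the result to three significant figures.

n ≈ 3.60

I = a⁴/12 = 5.92⁴/12 = 102.4 in⁴
Effective length L_e = K·L = 2 × 90.3 = 180.6 in
P_cr = π²EI / L_e² = π² × 15100×10³ × 102.4 / 180.6² = 4.677×10^5 lb
Factor of safety n = P_cr / P = 467.68 / 130 = 3.60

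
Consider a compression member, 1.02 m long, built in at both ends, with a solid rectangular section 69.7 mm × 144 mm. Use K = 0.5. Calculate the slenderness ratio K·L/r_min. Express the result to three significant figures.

Buckling occurs about the weak axis: I_min = h·b³/12 with b = 69.7 mm (the shorter side).
I_min = 144×69.7³/12 = 4.063×10^6 mm⁴
A = 1.004×10^4 mm²;  r_min = √(I/A) = √(4.063×10^6/1.004×10^4) = 20.12 mm
L_e = K·L = 0.5 × 1.02 m = 0.5100 m = 510.00 mm
λ = L_e / r_min = 510.00 / 20.12 = 25.3

λ ≈ 25.3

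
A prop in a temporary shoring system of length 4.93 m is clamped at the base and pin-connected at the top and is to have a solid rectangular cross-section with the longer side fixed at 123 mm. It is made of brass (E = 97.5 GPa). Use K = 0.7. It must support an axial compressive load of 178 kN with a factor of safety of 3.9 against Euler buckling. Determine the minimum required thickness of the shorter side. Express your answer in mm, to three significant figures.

Required P_cr = n·P = 3.9 × 178 = 694.2 kN
L_e = K·L = 0.7 × 4.93 = 3.451 m
Required I = P_cr·L_e²/(π²E) = 6.942×10^5 × 3.451² / (π² × 9.75×10^10) = 8.592×10^-6 m⁴
I_req = 8.592×10^6 mm⁴
Rectangle, weak axis: I_min = h·b³/12 with h = 123 mm fixed  ⇒  b = (12I/h)^(1/3) = 94.3 mm

b ≈ 94.3 mm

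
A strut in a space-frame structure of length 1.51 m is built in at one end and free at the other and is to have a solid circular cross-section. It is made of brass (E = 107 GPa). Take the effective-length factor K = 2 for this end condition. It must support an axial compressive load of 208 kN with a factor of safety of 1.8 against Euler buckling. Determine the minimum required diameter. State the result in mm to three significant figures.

Required P_cr = n·P = 1.8 × 208 = 374.4 kN
L_e = K·L = 2 × 1.51 = 3.020 m
Required I = P_cr·L_e²/(π²E) = 3.744×10^5 × 3.020² / (π² × 1.07×10^11) = 3.233×10^-6 m⁴
I_req = 3.233×10^6 mm⁴
Solid circle: I = πd⁴/64  ⇒  d = (64I/π)^(1/4) = (64×3.233×10^6/π)^(1/4) = 90.1 mm

d ≈ 90.1 mm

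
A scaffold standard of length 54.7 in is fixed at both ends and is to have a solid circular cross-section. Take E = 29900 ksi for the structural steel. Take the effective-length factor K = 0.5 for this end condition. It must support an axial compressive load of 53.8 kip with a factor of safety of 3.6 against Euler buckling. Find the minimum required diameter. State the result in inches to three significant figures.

d ≈ 1.78 in

Required P_cr = n·P = 3.6 × 53.8 = 193.7 kip
L_e = K·L = 0.5 × 54.7 = 27.35 in
Required I = P_cr·L_e²/(π²E) = 1.937×10^5 × 27.35² / (π² × 2.99×10^7) = 0.4909 in⁴
Solid circle: I = πd⁴/64  ⇒  d = (64I/π)^(1/4) = (64×0.4909/π)^(1/4) = 1.78 in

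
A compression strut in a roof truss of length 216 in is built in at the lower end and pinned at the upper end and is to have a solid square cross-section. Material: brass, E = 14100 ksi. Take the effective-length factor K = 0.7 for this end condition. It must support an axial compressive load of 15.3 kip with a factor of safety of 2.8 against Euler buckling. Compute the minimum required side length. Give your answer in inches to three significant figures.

a ≈ 3.03 in

Required P_cr = n·P = 2.8 × 15.3 = 42.84 kip
L_e = K·L = 0.7 × 216 = 151.2 in
Required I = P_cr·L_e²/(π²E) = 4.284×10^4 × 151.2² / (π² × 1.41×10^7) = 7.038 in⁴
Solid square: I = a⁴/12  ⇒  a = (12I)^(1/4) = (12×7.038)^(1/4) = 3.03 in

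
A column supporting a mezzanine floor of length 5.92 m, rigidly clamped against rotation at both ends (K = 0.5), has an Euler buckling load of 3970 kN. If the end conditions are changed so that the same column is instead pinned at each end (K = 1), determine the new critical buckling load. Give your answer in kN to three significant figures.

P_cr ∝ 1/K², so P_cr,new = P_cr,old × (K_old/K_new)² = 3970 × (0.5/1)²
= 3970 × 0.2500 = 992 kN

P_cr ≈ 992 kN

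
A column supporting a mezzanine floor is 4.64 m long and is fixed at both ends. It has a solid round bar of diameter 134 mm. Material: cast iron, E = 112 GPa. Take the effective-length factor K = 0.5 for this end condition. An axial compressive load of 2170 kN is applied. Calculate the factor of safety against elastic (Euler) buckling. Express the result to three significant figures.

n ≈ 1.50

I = πd⁴/64 = π×134⁴/64 = 1.583×10^7 mm⁴
I = 1.583×10^7 mm⁴ = 1.583×10^-5 m⁴
Effective length L_e = K·L = 0.5 × 4.64 = 2.320 m
P_cr = π²EI / L_e² = π² × 112×10⁹ × 1.583×10^-5 / 2.320² = 3.250×10^6 N
Factor of safety n = P_cr / P = 3250.4 / 2170 = 1.50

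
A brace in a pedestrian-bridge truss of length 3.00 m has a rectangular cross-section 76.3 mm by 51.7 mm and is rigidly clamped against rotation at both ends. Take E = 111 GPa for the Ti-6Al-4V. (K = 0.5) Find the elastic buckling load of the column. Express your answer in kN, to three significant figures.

P_cr ≈ 428 kN

Buckling occurs about the weak axis: I_min = h·b³/12 with b = 51.7 mm (the shorter side).
I_min = 76.3×51.7³/12 = 8.786×10^5 mm⁴
I = 8.786×10^5 mm⁴ = 8.786×10^-7 m⁴
Effective length L_e = K·L = 0.5 × 3.00 = 1.500 m
P_cr = π²EI / L_e² = π² × 111×10⁹ × 8.786×10^-7 / 1.500² = 4.278×10^5 N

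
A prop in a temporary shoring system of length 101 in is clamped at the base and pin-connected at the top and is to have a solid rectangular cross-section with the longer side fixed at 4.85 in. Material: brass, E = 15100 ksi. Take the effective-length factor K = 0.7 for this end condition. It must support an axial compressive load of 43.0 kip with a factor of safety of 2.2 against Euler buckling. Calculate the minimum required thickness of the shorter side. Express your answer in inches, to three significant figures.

Required P_cr = n·P = 2.2 × 43.0 = 94.60 kip
L_e = K·L = 0.7 × 101 = 70.70 in
Required I = P_cr·L_e²/(π²E) = 9.460×10^4 × 70.70² / (π² × 1.51×10^7) = 3.173 in⁴
Rectangle, weak axis: I_min = h·b³/12 with h = 4.85 in fixed  ⇒  b = (12I/h)^(1/3) = 1.99 in

b ≈ 1.99 in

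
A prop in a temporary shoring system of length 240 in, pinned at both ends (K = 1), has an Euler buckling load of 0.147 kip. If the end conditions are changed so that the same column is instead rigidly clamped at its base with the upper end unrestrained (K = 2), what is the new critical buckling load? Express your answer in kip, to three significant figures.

P_cr ≈ 0.0368 kip

P_cr ∝ 1/K², so P_cr,new = P_cr,old × (K_old/K_new)² = 0.147 × (1/2)²
= 0.147 × 0.2500 = 0.0368 kip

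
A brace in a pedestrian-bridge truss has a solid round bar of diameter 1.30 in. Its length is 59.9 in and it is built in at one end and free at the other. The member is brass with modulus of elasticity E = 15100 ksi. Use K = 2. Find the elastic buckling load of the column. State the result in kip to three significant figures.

P_cr ≈ 1.46 kip

I = πd⁴/64 = π×1.30⁴/64 = 0.1402 in⁴
Effective length L_e = K·L = 2 × 59.9 = 119.8 in
P_cr = π²EI / L_e² = π² × 15100×10³ × 0.1402 / 119.8² = 1.456×10^3 lb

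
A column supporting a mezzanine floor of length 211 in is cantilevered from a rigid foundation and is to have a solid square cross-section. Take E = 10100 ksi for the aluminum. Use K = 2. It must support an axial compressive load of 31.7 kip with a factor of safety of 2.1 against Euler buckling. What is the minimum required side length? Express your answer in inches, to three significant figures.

Required P_cr = n·P = 2.1 × 31.7 = 66.57 kip
L_e = K·L = 2 × 211 = 422.0 in
Required I = P_cr·L_e²/(π²E) = 6.657×10^4 × 422.0² / (π² × 1.01×10^7) = 118.9 in⁴
Solid square: I = a⁴/12  ⇒  a = (12I)^(1/4) = (12×118.9)^(1/4) = 6.15 in

a ≈ 6.15 in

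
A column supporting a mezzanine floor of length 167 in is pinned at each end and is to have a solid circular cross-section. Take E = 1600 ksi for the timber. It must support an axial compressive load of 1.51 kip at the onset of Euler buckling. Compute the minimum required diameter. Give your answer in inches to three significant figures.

L_e = K·L = 1 × 167 = 167.0 in
Required I = P_cr·L_e²/(π²E) = 1.510×10^3 × 167.0² / (π² × 1.60×10^6) = 2.667 in⁴
Solid circle: I = πd⁴/64  ⇒  d = (64I/π)^(1/4) = (64×2.667/π)^(1/4) = 2.71 in

d ≈ 2.71 in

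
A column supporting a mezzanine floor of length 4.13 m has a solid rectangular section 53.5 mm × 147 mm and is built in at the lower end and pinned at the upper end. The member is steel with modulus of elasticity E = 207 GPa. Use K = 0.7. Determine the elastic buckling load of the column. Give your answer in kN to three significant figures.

P_cr ≈ 459 kN

Buckling occurs about the weak axis: I_min = h·b³/12 with b = 53.5 mm (the shorter side).
I_min = 147×53.5³/12 = 1.876×10^6 mm⁴
I = 1.876×10^6 mm⁴ = 1.876×10^-6 m⁴
Effective length L_e = K·L = 0.7 × 4.13 = 2.891 m
P_cr = π²EI / L_e² = π² × 207×10⁹ × 1.876×10^-6 / 2.891² = 4.585×10^5 N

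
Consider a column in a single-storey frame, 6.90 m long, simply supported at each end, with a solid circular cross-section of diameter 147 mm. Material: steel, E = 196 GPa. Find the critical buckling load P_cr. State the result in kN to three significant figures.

P_cr ≈ 931 kN

I = πd⁴/64 = π×147⁴/64 = 2.292×10^7 mm⁴
I = 2.292×10^7 mm⁴ = 2.292×10^-5 m⁴
Effective length L_e = K·L = 1 × 6.90 = 6.900 m
P_cr = π²EI / L_e² = π² × 196×10⁹ × 2.292×10^-5 / 6.900² = 9.313×10^5 N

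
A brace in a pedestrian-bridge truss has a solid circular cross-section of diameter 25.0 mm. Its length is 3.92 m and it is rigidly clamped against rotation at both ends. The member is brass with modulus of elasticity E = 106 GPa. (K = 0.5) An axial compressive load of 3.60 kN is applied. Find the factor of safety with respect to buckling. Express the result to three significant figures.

I = πd⁴/64 = π×25.0⁴/64 = 1.917×10^4 mm⁴
I = 1.917×10^4 mm⁴ = 1.917×10^-8 m⁴
Effective length L_e = K·L = 0.5 × 3.92 = 1.960 m
P_cr = π²EI / L_e² = π² × 106×10⁹ × 1.917×10^-8 / 1.960² = 5.222×10^3 N
Factor of safety n = P_cr / P = 5.2218 / 3.60 = 1.45

n ≈ 1.45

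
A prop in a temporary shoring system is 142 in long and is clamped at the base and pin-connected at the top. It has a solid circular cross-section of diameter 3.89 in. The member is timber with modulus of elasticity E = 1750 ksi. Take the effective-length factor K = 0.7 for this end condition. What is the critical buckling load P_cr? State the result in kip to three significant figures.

P_cr ≈ 19.6 kip

I = πd⁴/64 = π×3.89⁴/64 = 11.24 in⁴
Effective length L_e = K·L = 0.7 × 142 = 99.40 in
P_cr = π²EI / L_e² = π² × 1750×10³ × 11.24 / 99.40² = 1.965×10^4 lb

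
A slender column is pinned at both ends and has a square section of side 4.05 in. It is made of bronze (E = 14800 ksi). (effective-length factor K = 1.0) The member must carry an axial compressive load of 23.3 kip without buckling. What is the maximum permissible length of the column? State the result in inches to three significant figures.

L_max ≈ 375 in

I = a⁴/12 = 4.05⁴/12 = 22.42 in⁴
At the buckling limit P_cr = P = 2.330×10^4 lb
From P_cr = π²EI/(K·L)²:  L = (1/K)·√(π²EI/P_cr) = (1/1)·√(π²×1.48×10^7×22.42/2.330×10^4)
L = 375 in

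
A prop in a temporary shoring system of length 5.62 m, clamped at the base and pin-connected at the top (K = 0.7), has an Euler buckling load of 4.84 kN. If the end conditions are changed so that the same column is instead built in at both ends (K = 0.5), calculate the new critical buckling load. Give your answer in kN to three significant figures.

P_cr ∝ 1/K², so P_cr,new = P_cr,old × (K_old/K_new)² = 4.84 × (0.7/0.5)²
= 4.84 × 1.960 = 9.49 kN

P_cr ≈ 9.49 kN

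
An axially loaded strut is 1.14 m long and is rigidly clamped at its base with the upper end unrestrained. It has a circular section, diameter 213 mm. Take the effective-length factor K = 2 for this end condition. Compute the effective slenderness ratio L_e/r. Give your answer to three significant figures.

λ ≈ 42.8

For a solid circle r = d/4 = 213/4 = 53.25 mm
L_e = K·L = 2 × 1.14 m = 2.280 m = 2280.0 mm
λ = L_e / r_min = 2280.0 / 53.25 = 42.8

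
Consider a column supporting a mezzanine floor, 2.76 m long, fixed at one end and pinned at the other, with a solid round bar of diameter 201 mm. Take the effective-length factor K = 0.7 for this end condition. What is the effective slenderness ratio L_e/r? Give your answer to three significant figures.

I = πd⁴/64 = π×201⁴/64 = 8.012×10^7 mm⁴
A = 3.173×10^4 mm²;  r_min = √(I/A) = √(8.012×10^7/3.173×10^4) = 50.25 mm
L_e = K·L = 0.7 × 2.76 m = 1.932 m = 1932.0 mm
λ = L_e / r_min = 1932.0 / 50.25 = 38.4

λ ≈ 38.4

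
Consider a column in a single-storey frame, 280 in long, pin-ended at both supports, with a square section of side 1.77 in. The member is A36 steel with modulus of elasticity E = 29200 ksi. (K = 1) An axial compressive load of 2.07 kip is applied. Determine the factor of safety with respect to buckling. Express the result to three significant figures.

n ≈ 1.45

I = a⁴/12 = 1.77⁴/12 = 0.8179 in⁴
Effective length L_e = K·L = 1 × 280 = 280.0 in
P_cr = π²EI / L_e² = π² × 29200×10³ × 0.8179 / 280.0² = 3.007×10^3 lb
Factor of safety n = P_cr / P = 3.0066 / 2.07 = 1.45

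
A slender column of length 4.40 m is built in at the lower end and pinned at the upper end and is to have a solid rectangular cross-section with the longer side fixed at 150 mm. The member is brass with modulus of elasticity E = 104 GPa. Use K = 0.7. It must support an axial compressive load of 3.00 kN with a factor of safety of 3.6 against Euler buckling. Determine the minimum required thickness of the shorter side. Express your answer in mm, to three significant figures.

Required P_cr = n·P = 3.6 × 3.00 = 10.80 kN
L_e = K·L = 0.7 × 4.40 = 3.080 m
Required I = P_cr·L_e²/(π²E) = 1.080×10^4 × 3.080² / (π² × 1.04×10^11) = 9.981×10^-8 m⁴
I_req = 9.981×10^4 mm⁴
Rectangle, weak axis: I_min = h·b³/12 with h = 150 mm fixed  ⇒  b = (12I/h)^(1/3) = 20.0 mm

b ≈ 20.0 mm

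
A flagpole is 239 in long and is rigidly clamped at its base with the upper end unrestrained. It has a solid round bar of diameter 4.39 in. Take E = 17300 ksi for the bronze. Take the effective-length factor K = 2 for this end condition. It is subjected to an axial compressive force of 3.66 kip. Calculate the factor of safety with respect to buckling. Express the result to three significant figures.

n ≈ 3.72

I = πd⁴/64 = π×4.39⁴/64 = 18.23 in⁴
Effective length L_e = K·L = 2 × 239 = 478.0 in
P_cr = π²EI / L_e² = π² × 17300×10³ × 18.23 / 478.0² = 1.362×10^4 lb
Factor of safety n = P_cr / P = 13.624 / 3.66 = 3.72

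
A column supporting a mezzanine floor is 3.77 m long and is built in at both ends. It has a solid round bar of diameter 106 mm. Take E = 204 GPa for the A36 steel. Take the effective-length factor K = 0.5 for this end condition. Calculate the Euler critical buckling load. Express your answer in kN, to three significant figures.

I = πd⁴/64 = π×106⁴/64 = 6.197×10^6 mm⁴
I = 6.197×10^6 mm⁴ = 6.197×10^-6 m⁴
Effective length L_e = K·L = 0.5 × 3.77 = 1.885 m
P_cr = π²EI / L_e² = π² × 204×10⁹ × 6.197×10^-6 / 1.885² = 3.512×10^6 N

P_cr ≈ 3510 kN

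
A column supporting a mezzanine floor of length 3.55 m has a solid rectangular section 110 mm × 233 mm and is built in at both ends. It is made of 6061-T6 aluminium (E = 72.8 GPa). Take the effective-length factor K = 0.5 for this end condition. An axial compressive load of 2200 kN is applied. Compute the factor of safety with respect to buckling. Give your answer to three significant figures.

n ≈ 2.68

Buckling occurs about the weak axis: I_min = h·b³/12 with b = 110 mm (the shorter side).
I_min = 233×110³/12 = 2.584×10^7 mm⁴
I = 2.584×10^7 mm⁴ = 2.584×10^-5 m⁴
Effective length L_e = K·L = 0.5 × 3.55 = 1.775 m
P_cr = π²EI / L_e² = π² × 72.8×10⁹ × 2.584×10^-5 / 1.775² = 5.894×10^6 N
Factor of safety n = P_cr / P = 5893.7 / 2200 = 2.68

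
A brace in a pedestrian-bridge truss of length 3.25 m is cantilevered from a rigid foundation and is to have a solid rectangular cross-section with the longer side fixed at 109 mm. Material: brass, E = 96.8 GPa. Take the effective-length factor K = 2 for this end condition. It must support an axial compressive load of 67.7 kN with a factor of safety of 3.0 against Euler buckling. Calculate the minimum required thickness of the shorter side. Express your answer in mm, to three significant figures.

Required P_cr = n·P = 3.0 × 67.7 = 203.1 kN
L_e = K·L = 2 × 3.25 = 6.500 m
Required I = P_cr·L_e²/(π²E) = 2.031×10^5 × 6.500² / (π² × 9.68×10^10) = 8.982×10^-6 m⁴
I_req = 8.982×10^6 mm⁴
Rectangle, weak axis: I_min = h·b³/12 with h = 109 mm fixed  ⇒  b = (12I/h)^(1/3) = 99.6 mm

b ≈ 99.6 mm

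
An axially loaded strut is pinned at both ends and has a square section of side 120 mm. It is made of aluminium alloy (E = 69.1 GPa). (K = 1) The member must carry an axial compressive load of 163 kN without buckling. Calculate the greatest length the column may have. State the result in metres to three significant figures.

I = a⁴/12 = 120⁴/12 = 1.728×10^7 mm⁴
I = 1.728×10^-5 m⁴
At the buckling limit P_cr = P = 1.630×10^5 N
From P_cr = π²EI/(K·L)²:  L = (1/K)·√(π²EI/P_cr) = (1/1)·√(π²×6.91×10^10×1.728×10^-5/1.630×10^5)
L = 8.50 m

L_max ≈ 8.50 m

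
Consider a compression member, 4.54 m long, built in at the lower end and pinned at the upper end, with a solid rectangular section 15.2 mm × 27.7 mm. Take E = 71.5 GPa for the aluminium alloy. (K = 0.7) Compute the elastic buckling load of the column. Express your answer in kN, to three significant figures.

Buckling occurs about the weak axis: I_min = h·b³/12 with b = 15.2 mm (the shorter side).
I_min = 27.7×15.2³/12 = 8.106×10^3 mm⁴
I = 8.106×10^3 mm⁴ = 8.106×10^-9 m⁴
Effective length L_e = K·L = 0.7 × 4.54 = 3.178 m
P_cr = π²EI / L_e² = π² × 71.5×10⁹ × 8.106×10^-9 / 3.178² = 566.4 N

P_cr ≈ 0.566 kN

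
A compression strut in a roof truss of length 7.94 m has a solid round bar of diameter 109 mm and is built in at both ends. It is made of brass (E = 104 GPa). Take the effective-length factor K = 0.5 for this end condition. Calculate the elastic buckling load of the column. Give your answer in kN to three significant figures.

I = πd⁴/64 = π×109⁴/64 = 6.929×10^6 mm⁴
I = 6.929×10^6 mm⁴ = 6.929×10^-6 m⁴
Effective length L_e = K·L = 0.5 × 7.94 = 3.970 m
P_cr = π²EI / L_e² = π² × 104×10⁹ × 6.929×10^-6 / 3.970² = 4.513×10^5 N

P_cr ≈ 451 kN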